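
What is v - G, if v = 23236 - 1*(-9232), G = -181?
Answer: 32649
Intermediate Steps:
v = 32468 (v = 23236 + 9232 = 32468)
v - G = 32468 - 1*(-181) = 32468 + 181 = 32649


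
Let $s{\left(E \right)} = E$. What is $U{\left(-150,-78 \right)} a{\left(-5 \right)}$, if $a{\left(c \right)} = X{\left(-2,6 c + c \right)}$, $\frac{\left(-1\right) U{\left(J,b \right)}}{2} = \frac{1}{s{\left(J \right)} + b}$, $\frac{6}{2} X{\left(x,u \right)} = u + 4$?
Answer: $- \frac{31}{342} \approx -0.090643$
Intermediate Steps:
$X{\left(x,u \right)} = \frac{4}{3} + \frac{u}{3}$ ($X{\left(x,u \right)} = \frac{u + 4}{3} = \frac{4 + u}{3} = \frac{4}{3} + \frac{u}{3}$)
$U{\left(J,b \right)} = - \frac{2}{J + b}$
$a{\left(c \right)} = \frac{4}{3} + \frac{7 c}{3}$ ($a{\left(c \right)} = \frac{4}{3} + \frac{6 c + c}{3} = \frac{4}{3} + \frac{7 c}{3}$)
$U{\left(-150,-78 \right)} a{\left(-5 \right)} = - \frac{2}{-150 - 78} \left(\frac{4}{3} + \frac{7}{3} \left(-5\right)\right) = - \frac{2}{-228} \left(\frac{4}{3} - \frac{35}{3}\right) = \left(-2\right) \left(- \frac{1}{228}\right) \left(- \frac{31}{3}\right) = \frac{1}{114} \left(- \frac{31}{3}\right) = - \frac{31}{342}$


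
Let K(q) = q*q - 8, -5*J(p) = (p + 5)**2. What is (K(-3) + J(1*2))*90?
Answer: -792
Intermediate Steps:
J(p) = -(5 + p)**2/5 (J(p) = -(p + 5)**2/5 = -(5 + p)**2/5)
K(q) = -8 + q**2 (K(q) = q**2 - 8 = -8 + q**2)
(K(-3) + J(1*2))*90 = ((-8 + (-3)**2) - (5 + 1*2)**2/5)*90 = ((-8 + 9) - (5 + 2)**2/5)*90 = (1 - 1/5*7**2)*90 = (1 - 1/5*49)*90 = (1 - 49/5)*90 = -44/5*90 = -792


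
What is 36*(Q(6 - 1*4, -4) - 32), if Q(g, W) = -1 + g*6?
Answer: -756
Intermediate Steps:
Q(g, W) = -1 + 6*g
36*(Q(6 - 1*4, -4) - 32) = 36*((-1 + 6*(6 - 1*4)) - 32) = 36*((-1 + 6*(6 - 4)) - 32) = 36*((-1 + 6*2) - 32) = 36*((-1 + 12) - 32) = 36*(11 - 32) = 36*(-21) = -756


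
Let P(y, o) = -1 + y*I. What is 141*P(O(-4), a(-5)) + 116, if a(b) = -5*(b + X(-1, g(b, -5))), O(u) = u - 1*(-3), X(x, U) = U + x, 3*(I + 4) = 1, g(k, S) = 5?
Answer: 492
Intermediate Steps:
I = -11/3 (I = -4 + (⅓)*1 = -4 + ⅓ = -11/3 ≈ -3.6667)
O(u) = 3 + u (O(u) = u + 3 = 3 + u)
a(b) = -20 - 5*b (a(b) = -5*(b + (5 - 1)) = -5*(b + 4) = -5*(4 + b) = -20 - 5*b)
P(y, o) = -1 - 11*y/3 (P(y, o) = -1 + y*(-11/3) = -1 - 11*y/3)
141*P(O(-4), a(-5)) + 116 = 141*(-1 - 11*(3 - 4)/3) + 116 = 141*(-1 - 11/3*(-1)) + 116 = 141*(-1 + 11/3) + 116 = 141*(8/3) + 116 = 376 + 116 = 492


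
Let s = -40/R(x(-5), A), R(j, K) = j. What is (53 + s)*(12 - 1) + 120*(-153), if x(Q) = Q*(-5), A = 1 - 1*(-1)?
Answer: -88973/5 ≈ -17795.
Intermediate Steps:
A = 2 (A = 1 + 1 = 2)
x(Q) = -5*Q
s = -8/5 (s = -40/((-5*(-5))) = -40/25 = -40*1/25 = -8/5 ≈ -1.6000)
(53 + s)*(12 - 1) + 120*(-153) = (53 - 8/5)*(12 - 1) + 120*(-153) = (257/5)*11 - 18360 = 2827/5 - 18360 = -88973/5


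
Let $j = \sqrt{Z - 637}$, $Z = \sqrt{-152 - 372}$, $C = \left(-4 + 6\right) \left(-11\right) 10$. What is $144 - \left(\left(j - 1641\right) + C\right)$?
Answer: $2005 - \sqrt{-637 + 2 i \sqrt{131}} \approx 2004.5 - 25.243 i$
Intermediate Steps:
$C = -220$ ($C = 2 \left(-11\right) 10 = \left(-22\right) 10 = -220$)
$Z = 2 i \sqrt{131}$ ($Z = \sqrt{-524} = 2 i \sqrt{131} \approx 22.891 i$)
$j = \sqrt{-637 + 2 i \sqrt{131}}$ ($j = \sqrt{2 i \sqrt{131} - 637} = \sqrt{-637 + 2 i \sqrt{131}} \approx 0.4534 + 25.243 i$)
$144 - \left(\left(j - 1641\right) + C\right) = 144 - \left(\left(\sqrt{-637 + 2 i \sqrt{131}} - 1641\right) - 220\right) = 144 - \left(\left(-1641 + \sqrt{-637 + 2 i \sqrt{131}}\right) - 220\right) = 144 - \left(-1861 + \sqrt{-637 + 2 i \sqrt{131}}\right) = 144 + \left(1861 - \sqrt{-637 + 2 i \sqrt{131}}\right) = 2005 - \sqrt{-637 + 2 i \sqrt{131}}$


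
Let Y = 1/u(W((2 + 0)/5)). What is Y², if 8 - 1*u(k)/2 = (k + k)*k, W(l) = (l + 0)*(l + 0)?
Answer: 390625/98724096 ≈ 0.0039567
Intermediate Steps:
W(l) = l² (W(l) = l*l = l²)
u(k) = 16 - 4*k² (u(k) = 16 - 2*(k + k)*k = 16 - 2*2*k*k = 16 - 4*k²)
Y = 625/9936 (Y = 1/(16 - 4*(2 + 0)⁴/625) = 1/(16 - 4*((2*(⅕))²)²) = 1/(16 - 4*((⅖)²)²) = 1/(16 - 4*(4/25)²) = 1/(16 - 4*16/625) = 1/(16 - 64/625) = 1/(9936/625) = 625/9936 ≈ 0.062903)
Y² = (625/9936)² = 390625/98724096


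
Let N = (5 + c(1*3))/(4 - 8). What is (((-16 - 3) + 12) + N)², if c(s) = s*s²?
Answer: 225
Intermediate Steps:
c(s) = s³
N = -8 (N = (5 + (1*3)³)/(4 - 8) = (5 + 3³)/(-4) = (5 + 27)*(-¼) = 32*(-¼) = -8)
(((-16 - 3) + 12) + N)² = (((-16 - 3) + 12) - 8)² = ((-19 + 12) - 8)² = (-7 - 8)² = (-15)² = 225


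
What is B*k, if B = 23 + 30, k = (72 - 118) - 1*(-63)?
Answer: 901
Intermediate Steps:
k = 17 (k = -46 + 63 = 17)
B = 53
B*k = 53*17 = 901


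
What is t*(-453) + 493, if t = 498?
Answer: -225101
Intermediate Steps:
t*(-453) + 493 = 498*(-453) + 493 = -225594 + 493 = -225101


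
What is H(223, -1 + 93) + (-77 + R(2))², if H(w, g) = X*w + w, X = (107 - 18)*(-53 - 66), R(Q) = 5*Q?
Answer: -2357081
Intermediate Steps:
X = -10591 (X = 89*(-119) = -10591)
H(w, g) = -10590*w (H(w, g) = -10591*w + w = -10590*w)
H(223, -1 + 93) + (-77 + R(2))² = -10590*223 + (-77 + 5*2)² = -2361570 + (-77 + 10)² = -2361570 + (-67)² = -2361570 + 4489 = -2357081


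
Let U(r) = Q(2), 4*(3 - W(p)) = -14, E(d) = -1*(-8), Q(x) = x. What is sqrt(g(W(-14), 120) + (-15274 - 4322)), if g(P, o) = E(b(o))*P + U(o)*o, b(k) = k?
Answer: 2*I*sqrt(4826) ≈ 138.94*I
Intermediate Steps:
E(d) = 8
W(p) = 13/2 (W(p) = 3 - 1/4*(-14) = 3 + 7/2 = 13/2)
U(r) = 2
g(P, o) = 2*o + 8*P (g(P, o) = 8*P + 2*o = 2*o + 8*P)
sqrt(g(W(-14), 120) + (-15274 - 4322)) = sqrt((2*120 + 8*(13/2)) + (-15274 - 4322)) = sqrt((240 + 52) - 19596) = sqrt(292 - 19596) = sqrt(-19304) = 2*I*sqrt(4826)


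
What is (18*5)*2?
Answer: 180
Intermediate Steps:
(18*5)*2 = 90*2 = 180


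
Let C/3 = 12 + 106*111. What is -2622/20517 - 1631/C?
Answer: -42036325/241649226 ≈ -0.17396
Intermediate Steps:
C = 35334 (C = 3*(12 + 106*111) = 3*(12 + 11766) = 3*11778 = 35334)
-2622/20517 - 1631/C = -2622/20517 - 1631/35334 = -2622*1/20517 - 1631*1/35334 = -874/6839 - 1631/35334 = -42036325/241649226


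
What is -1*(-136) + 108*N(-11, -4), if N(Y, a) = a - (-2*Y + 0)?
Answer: -2672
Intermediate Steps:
N(Y, a) = a + 2*Y (N(Y, a) = a - (-2)*Y = a + 2*Y)
-1*(-136) + 108*N(-11, -4) = -1*(-136) + 108*(-4 + 2*(-11)) = 136 + 108*(-4 - 22) = 136 + 108*(-26) = 136 - 2808 = -2672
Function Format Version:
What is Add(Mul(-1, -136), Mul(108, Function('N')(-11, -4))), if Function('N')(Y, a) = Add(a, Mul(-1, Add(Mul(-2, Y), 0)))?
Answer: -2672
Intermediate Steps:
Function('N')(Y, a) = Add(a, Mul(2, Y)) (Function('N')(Y, a) = Add(a, Mul(-1, Mul(-2, Y))) = Add(a, Mul(2, Y)))
Add(Mul(-1, -136), Mul(108, Function('N')(-11, -4))) = Add(Mul(-1, -136), Mul(108, Add(-4, Mul(2, -11)))) = Add(136, Mul(108, Add(-4, -22))) = Add(136, Mul(108, -26)) = Add(136, -2808) = -2672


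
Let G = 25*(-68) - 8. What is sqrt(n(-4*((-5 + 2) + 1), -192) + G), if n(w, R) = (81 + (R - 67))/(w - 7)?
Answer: I*sqrt(1886) ≈ 43.428*I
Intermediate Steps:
n(w, R) = (14 + R)/(-7 + w) (n(w, R) = (81 + (-67 + R))/(-7 + w) = (14 + R)/(-7 + w))
G = -1708 (G = -1700 - 8 = -1708)
sqrt(n(-4*((-5 + 2) + 1), -192) + G) = sqrt((14 - 192)/(-7 - 4*((-5 + 2) + 1)) - 1708) = sqrt(-178/(-7 - 4*(-3 + 1)) - 1708) = sqrt(-178/(-7 - 4*(-2)) - 1708) = sqrt(-178/(-7 + 8) - 1708) = sqrt(-178/1 - 1708) = sqrt(1*(-178) - 1708) = sqrt(-178 - 1708) = sqrt(-1886) = I*sqrt(1886)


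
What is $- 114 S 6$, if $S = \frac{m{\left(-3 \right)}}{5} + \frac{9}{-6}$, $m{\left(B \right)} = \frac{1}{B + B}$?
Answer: $\frac{5244}{5} \approx 1048.8$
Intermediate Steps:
$m{\left(B \right)} = \frac{1}{2 B}$
$S = - \frac{23}{15}$ ($S = \frac{\frac{1}{2} \frac{1}{-3}}{5} + \frac{9}{-6} = \frac{1}{2} \left(- \frac{1}{3}\right) \frac{1}{5} + 9 \left(- \frac{1}{6}\right) = \left(- \frac{1}{6}\right) \frac{1}{5} - \frac{3}{2} = - \frac{1}{30} - \frac{3}{2} = - \frac{23}{15} \approx -1.5333$)
$- 114 S 6 = - 114 \left(\left(- \frac{23}{15}\right) 6\right) = \left(-114\right) \left(- \frac{46}{5}\right) = \frac{5244}{5}$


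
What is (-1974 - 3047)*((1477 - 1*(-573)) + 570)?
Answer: -13155020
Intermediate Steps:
(-1974 - 3047)*((1477 - 1*(-573)) + 570) = -5021*((1477 + 573) + 570) = -5021*(2050 + 570) = -5021*2620 = -13155020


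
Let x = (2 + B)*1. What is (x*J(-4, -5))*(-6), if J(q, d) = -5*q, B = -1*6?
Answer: 480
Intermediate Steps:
B = -6
x = -4 (x = (2 - 6)*1 = -4*1 = -4)
(x*J(-4, -5))*(-6) = -(-20)*(-4)*(-6) = -4*20*(-6) = -80*(-6) = 480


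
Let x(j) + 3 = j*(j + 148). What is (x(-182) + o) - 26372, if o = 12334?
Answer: -7853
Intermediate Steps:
x(j) = -3 + j*(148 + j) (x(j) = -3 + j*(j + 148) = -3 + j*(148 + j))
(x(-182) + o) - 26372 = ((-3 + (-182)² + 148*(-182)) + 12334) - 26372 = ((-3 + 33124 - 26936) + 12334) - 26372 = (6185 + 12334) - 26372 = 18519 - 26372 = -7853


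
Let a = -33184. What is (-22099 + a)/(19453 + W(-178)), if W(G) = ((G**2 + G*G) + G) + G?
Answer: -55283/82465 ≈ -0.67038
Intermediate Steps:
W(G) = 2*G + 2*G**2 (W(G) = ((G**2 + G**2) + G) + G = (2*G**2 + G) + G = (G + 2*G**2) + G = 2*G + 2*G**2)
(-22099 + a)/(19453 + W(-178)) = (-22099 - 33184)/(19453 + 2*(-178)*(1 - 178)) = -55283/(19453 + 2*(-178)*(-177)) = -55283/(19453 + 63012) = -55283/82465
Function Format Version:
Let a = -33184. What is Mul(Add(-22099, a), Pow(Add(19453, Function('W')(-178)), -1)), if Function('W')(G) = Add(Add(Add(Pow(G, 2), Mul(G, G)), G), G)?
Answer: Rational(-55283, 82465) ≈ -0.67038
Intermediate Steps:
Function('W')(G) = Add(Mul(2, G), Mul(2, Pow(G, 2))) (Function('W')(G) = Add(Add(Add(Pow(G, 2), Pow(G, 2)), G), G) = Add(Add(Mul(2, Pow(G, 2)), G), G) = Add(Add(G, Mul(2, Pow(G, 2))), G) = Add(Mul(2, G), Mul(2, Pow(G, 2))))
Mul(Add(-22099, a), Pow(Add(19453, Function('W')(-178)), -1)) = Mul(Add(-22099, -33184), Pow(Add(19453, Mul(2, -178, Add(1, -178))), -1)) = Mul(-55283, Pow(Add(19453, Mul(2, -178, -177)), -1)) = Mul(-55283, Pow(Add(19453, 63012), -1)) = Mul(-55283, Pow(82465, -1)) = Mul(-55283, Rational(1, 82465)) = Rational(-55283, 82465)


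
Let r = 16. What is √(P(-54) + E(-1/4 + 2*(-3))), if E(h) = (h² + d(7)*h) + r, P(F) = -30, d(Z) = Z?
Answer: I*√299/4 ≈ 4.3229*I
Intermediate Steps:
E(h) = 16 + h² + 7*h (E(h) = (h² + 7*h) + 16 = 16 + h² + 7*h)
√(P(-54) + E(-1/4 + 2*(-3))) = √(-30 + (16 + (-1/4 + 2*(-3))² + 7*(-1/4 + 2*(-3)))) = √(-30 + (16 + (-1*¼ - 6)² + 7*(-1*¼ - 6))) = √(-30 + (16 + (-¼ - 6)² + 7*(-¼ - 6))) = √(-30 + (16 + (-25/4)² + 7*(-25/4))) = √(-30 + (16 + 625/16 - 175/4)) = √(-30 + 181/16) = √(-299/16) = I*√299/4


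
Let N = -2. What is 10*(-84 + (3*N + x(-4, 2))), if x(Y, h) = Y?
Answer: -940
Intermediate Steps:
10*(-84 + (3*N + x(-4, 2))) = 10*(-84 + (3*(-2) - 4)) = 10*(-84 + (-6 - 4)) = 10*(-84 - 10) = 10*(-94) = -940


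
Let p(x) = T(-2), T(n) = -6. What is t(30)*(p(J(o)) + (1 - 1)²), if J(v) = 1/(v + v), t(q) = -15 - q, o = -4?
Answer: 270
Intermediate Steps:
J(v) = 1/(2*v)
p(x) = -6
t(30)*(p(J(o)) + (1 - 1)²) = (-15 - 1*30)*(-6 + (1 - 1)²) = (-15 - 30)*(-6 + 0²) = -45*(-6 + 0) = -45*(-6) = 270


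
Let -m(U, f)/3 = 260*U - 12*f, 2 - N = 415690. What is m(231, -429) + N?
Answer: -611312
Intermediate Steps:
N = -415688 (N = 2 - 1*415690 = 2 - 415690 = -415688)
m(U, f) = -780*U + 36*f (m(U, f) = -3*(260*U - 12*f) = -3*(-12*f + 260*U) = -780*U + 36*f)
m(231, -429) + N = (-780*231 + 36*(-429)) - 415688 = (-180180 - 15444) - 415688 = -195624 - 415688 = -611312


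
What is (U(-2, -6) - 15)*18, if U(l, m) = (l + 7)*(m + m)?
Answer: -1350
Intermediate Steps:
U(l, m) = 2*m*(7 + l) (U(l, m) = (7 + l)*(2*m) = 2*m*(7 + l))
(U(-2, -6) - 15)*18 = (2*(-6)*(7 - 2) - 15)*18 = (2*(-6)*5 - 15)*18 = (-60 - 15)*18 = -75*18 = -1350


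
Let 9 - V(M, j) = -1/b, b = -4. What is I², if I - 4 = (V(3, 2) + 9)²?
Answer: 26061025/256 ≈ 1.0180e+5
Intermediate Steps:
V(M, j) = 35/4 (V(M, j) = 9 - (-1)/(-4) = 9 - (-1)*(-1)/4 = 9 - 1*¼ = 9 - ¼ = 35/4)
I = 5105/16 (I = 4 + (35/4 + 9)² = 4 + (71/4)² = 4 + 5041/16 = 5105/16 ≈ 319.06)
I² = (5105/16)² = 26061025/256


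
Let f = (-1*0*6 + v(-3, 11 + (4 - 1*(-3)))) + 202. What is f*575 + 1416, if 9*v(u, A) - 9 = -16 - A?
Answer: 1043719/9 ≈ 1.1597e+5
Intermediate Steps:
v(u, A) = -7/9 - A/9 (v(u, A) = 1 + (-16 - A)/9 = 1 + (-16/9 - A/9) = -7/9 - A/9)
f = 1793/9 (f = (-1*0*6 + (-7/9 - (11 + (4 - 1*(-3)))/9)) + 202 = (0*6 + (-7/9 - (11 + (4 + 3))/9)) + 202 = (0 + (-7/9 - (11 + 7)/9)) + 202 = (0 + (-7/9 - 1/9*18)) + 202 = (0 + (-7/9 - 2)) + 202 = (0 - 25/9) + 202 = -25/9 + 202 = 1793/9 ≈ 199.22)
f*575 + 1416 = (1793/9)*575 + 1416 = 1030975/9 + 1416 = 1043719/9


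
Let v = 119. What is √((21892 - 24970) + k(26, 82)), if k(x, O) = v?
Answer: I*√2959 ≈ 54.397*I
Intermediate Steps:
k(x, O) = 119
√((21892 - 24970) + k(26, 82)) = √((21892 - 24970) + 119) = √(-3078 + 119) = √(-2959) = I*√2959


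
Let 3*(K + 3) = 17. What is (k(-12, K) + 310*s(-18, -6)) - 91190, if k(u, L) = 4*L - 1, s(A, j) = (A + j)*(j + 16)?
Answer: -496741/3 ≈ -1.6558e+5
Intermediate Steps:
K = 8/3 (K = -3 + (⅓)*17 = -3 + 17/3 = 8/3 ≈ 2.6667)
s(A, j) = (16 + j)*(A + j) (s(A, j) = (A + j)*(16 + j) = (16 + j)*(A + j))
k(u, L) = -1 + 4*L
(k(-12, K) + 310*s(-18, -6)) - 91190 = ((-1 + 4*(8/3)) + 310*((-6)² + 16*(-18) + 16*(-6) - 18*(-6))) - 91190 = ((-1 + 32/3) + 310*(36 - 288 - 96 + 108)) - 91190 = (29/3 + 310*(-240)) - 91190 = (29/3 - 74400) - 91190 = -223171/3 - 91190 = -496741/3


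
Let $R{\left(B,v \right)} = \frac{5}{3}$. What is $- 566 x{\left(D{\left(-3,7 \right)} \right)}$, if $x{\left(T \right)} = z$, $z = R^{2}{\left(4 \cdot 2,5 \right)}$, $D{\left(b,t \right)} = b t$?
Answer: $- \frac{14150}{9} \approx -1572.2$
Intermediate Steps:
$R{\left(B,v \right)} = \frac{5}{3}$ ($R{\left(B,v \right)} = 5 \cdot \frac{1}{3} = \frac{5}{3}$)
$z = \frac{25}{9}$ ($z = \left(\frac{5}{3}\right)^{2} = \frac{25}{9} \approx 2.7778$)
$x{\left(T \right)} = \frac{25}{9}$
$- 566 x{\left(D{\left(-3,7 \right)} \right)} = \left(-566\right) \frac{25}{9} = - \frac{14150}{9}$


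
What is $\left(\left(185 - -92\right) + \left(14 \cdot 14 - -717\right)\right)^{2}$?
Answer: $1416100$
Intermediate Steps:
$\left(\left(185 - -92\right) + \left(14 \cdot 14 - -717\right)\right)^{2} = \left(\left(185 + 92\right) + \left(196 + 717\right)\right)^{2} = \left(277 + 913\right)^{2} = 1190^{2} = 1416100$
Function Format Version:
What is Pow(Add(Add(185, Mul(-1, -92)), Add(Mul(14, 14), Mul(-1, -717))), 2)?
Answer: 1416100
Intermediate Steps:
Pow(Add(Add(185, Mul(-1, -92)), Add(Mul(14, 14), Mul(-1, -717))), 2) = Pow(Add(Add(185, 92), Add(196, 717)), 2) = Pow(Add(277, 913), 2) = Pow(1190, 2) = 1416100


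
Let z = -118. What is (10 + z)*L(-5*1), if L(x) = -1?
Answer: 108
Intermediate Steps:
(10 + z)*L(-5*1) = (10 - 118)*(-1) = -108*(-1) = 108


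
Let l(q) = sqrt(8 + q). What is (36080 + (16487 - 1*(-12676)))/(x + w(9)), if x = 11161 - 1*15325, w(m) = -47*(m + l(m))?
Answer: -299269641/21003016 + 3066421*sqrt(17)/21003016 ≈ -13.647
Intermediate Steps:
w(m) = -47*m - 47*sqrt(8 + m) (w(m) = -47*(m + sqrt(8 + m)) = -47*m - 47*sqrt(8 + m))
x = -4164 (x = 11161 - 15325 = -4164)
(36080 + (16487 - 1*(-12676)))/(x + w(9)) = (36080 + (16487 - 1*(-12676)))/(-4164 + (-47*9 - 47*sqrt(8 + 9))) = (36080 + (16487 + 12676))/(-4164 + (-423 - 47*sqrt(17))) = (36080 + 29163)/(-4587 - 47*sqrt(17)) = 65243/(-4587 - 47*sqrt(17))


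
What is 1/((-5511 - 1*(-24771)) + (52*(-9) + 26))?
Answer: 1/18818 ≈ 5.3141e-5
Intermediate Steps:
1/((-5511 - 1*(-24771)) + (52*(-9) + 26)) = 1/((-5511 + 24771) + (-468 + 26)) = 1/(19260 - 442) = 1/18818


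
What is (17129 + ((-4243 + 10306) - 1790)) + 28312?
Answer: 49714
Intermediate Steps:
(17129 + ((-4243 + 10306) - 1790)) + 28312 = (17129 + (6063 - 1790)) + 28312 = (17129 + 4273) + 28312 = 21402 + 28312 = 49714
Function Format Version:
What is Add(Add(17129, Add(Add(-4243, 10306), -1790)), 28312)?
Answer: 49714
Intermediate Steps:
Add(Add(17129, Add(Add(-4243, 10306), -1790)), 28312) = Add(Add(17129, Add(6063, -1790)), 28312) = Add(Add(17129, 4273), 28312) = Add(21402, 28312) = 49714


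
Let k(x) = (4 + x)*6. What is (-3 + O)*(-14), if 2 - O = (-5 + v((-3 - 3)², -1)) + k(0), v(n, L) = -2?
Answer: 252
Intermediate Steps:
k(x) = 24 + 6*x
O = -15 (O = 2 - ((-5 - 2) + (24 + 6*0)) = 2 - (-7 + (24 + 0)) = 2 - (-7 + 24) = 2 - 1*17 = 2 - 17 = -15)
(-3 + O)*(-14) = (-3 - 15)*(-14) = -18*(-14) = 252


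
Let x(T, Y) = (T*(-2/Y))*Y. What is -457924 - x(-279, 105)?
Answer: -458482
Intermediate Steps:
x(T, Y) = -2*T (x(T, Y) = (-2*T/Y)*Y = -2*T)
-457924 - x(-279, 105) = -457924 - (-2)*(-279) = -457924 - 1*558 = -457924 - 558 = -458482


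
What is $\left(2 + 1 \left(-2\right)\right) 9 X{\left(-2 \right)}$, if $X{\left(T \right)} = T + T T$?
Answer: $0$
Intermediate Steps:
$X{\left(T \right)} = T + T^{2}$
$\left(2 + 1 \left(-2\right)\right) 9 X{\left(-2 \right)} = \left(2 + 1 \left(-2\right)\right) 9 \left(- 2 \left(1 - 2\right)\right) = \left(2 - 2\right) 9 \left(\left(-2\right) \left(-1\right)\right) = 0 \cdot 9 \cdot 2 = 0 \cdot 2 = 0$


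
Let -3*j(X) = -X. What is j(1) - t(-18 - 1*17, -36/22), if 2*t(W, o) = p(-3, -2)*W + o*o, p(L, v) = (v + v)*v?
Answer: 50455/363 ≈ 138.99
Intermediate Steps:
p(L, v) = 2*v² (p(L, v) = (2*v)*v = 2*v²)
j(X) = X/3 (j(X) = -(-1)*X/3 = X/3)
t(W, o) = o²/2 + 4*W (t(W, o) = ((2*(-2)²)*W + o*o)/2 = ((2*4)*W + o²)/2 = (8*W + o²)/2 = (o² + 8*W)/2 = o²/2 + 4*W)
j(1) - t(-18 - 1*17, -36/22) = (⅓)*1 - ((-36/22)²/2 + 4*(-18 - 1*17)) = ⅓ - ((-36*1/22)²/2 + 4*(-18 - 17)) = ⅓ - ((-18/11)²/2 + 4*(-35)) = ⅓ - ((½)*(324/121) - 140) = ⅓ - (162/121 - 140) = ⅓ - 1*(-16778/121) = ⅓ + 16778/121 = 50455/363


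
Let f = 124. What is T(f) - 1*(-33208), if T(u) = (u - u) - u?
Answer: 33084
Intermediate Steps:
T(u) = -u (T(u) = 0 - u = -u)
T(f) - 1*(-33208) = -1*124 - 1*(-33208) = -124 + 33208 = 33084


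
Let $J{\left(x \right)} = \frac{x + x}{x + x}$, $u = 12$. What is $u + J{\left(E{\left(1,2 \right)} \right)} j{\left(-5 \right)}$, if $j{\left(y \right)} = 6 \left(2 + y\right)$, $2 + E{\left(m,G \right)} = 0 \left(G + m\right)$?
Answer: $-6$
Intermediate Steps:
$E{\left(m,G \right)} = -2$ ($E{\left(m,G \right)} = -2 + 0 \left(G + m\right) = -2 + 0 = -2$)
$J{\left(x \right)} = 1$ ($J{\left(x \right)} = \frac{2 x}{2 x} = 2 x \frac{1}{2 x} = 1$)
$j{\left(y \right)} = 12 + 6 y$
$u + J{\left(E{\left(1,2 \right)} \right)} j{\left(-5 \right)} = 12 + 1 \left(12 + 6 \left(-5\right)\right) = 12 + 1 \left(12 - 30\right) = 12 + 1 \left(-18\right) = 12 - 18 = -6$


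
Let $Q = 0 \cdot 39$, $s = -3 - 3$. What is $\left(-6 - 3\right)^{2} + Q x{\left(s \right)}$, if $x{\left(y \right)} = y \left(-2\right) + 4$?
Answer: $81$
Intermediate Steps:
$s = -6$
$x{\left(y \right)} = 4 - 2 y$ ($x{\left(y \right)} = - 2 y + 4 = 4 - 2 y$)
$Q = 0$
$\left(-6 - 3\right)^{2} + Q x{\left(s \right)} = \left(-6 - 3\right)^{2} + 0 \left(4 - -12\right) = \left(-9\right)^{2} + 0 \left(4 + 12\right) = 81 + 0 \cdot 16 = 81 + 0 = 81$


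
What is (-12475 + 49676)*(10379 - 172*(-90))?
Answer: 961980659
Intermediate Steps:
(-12475 + 49676)*(10379 - 172*(-90)) = 37201*(10379 + 15480) = 37201*25859 = 961980659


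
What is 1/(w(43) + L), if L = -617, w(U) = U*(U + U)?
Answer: 1/3081 ≈ 0.00032457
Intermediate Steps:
w(U) = 2*U² (w(U) = U*(2*U) = 2*U²)
1/(w(43) + L) = 1/(2*43² - 617) = 1/(2*1849 - 617) = 1/(3698 - 617) = 1/3081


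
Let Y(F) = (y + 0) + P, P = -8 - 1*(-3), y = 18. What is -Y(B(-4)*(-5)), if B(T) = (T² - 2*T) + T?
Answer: -13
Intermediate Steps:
B(T) = T² - T
P = -5 (P = -8 + 3 = -5)
Y(F) = 13 (Y(F) = (18 + 0) - 5 = 18 - 5 = 13)
-Y(B(-4)*(-5)) = -1*13 = -13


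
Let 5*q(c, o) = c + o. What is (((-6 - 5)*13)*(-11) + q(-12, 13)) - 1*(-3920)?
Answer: 27466/5 ≈ 5493.2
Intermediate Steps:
q(c, o) = c/5 + o/5 (q(c, o) = (c + o)/5 = c/5 + o/5)
(((-6 - 5)*13)*(-11) + q(-12, 13)) - 1*(-3920) = (((-6 - 5)*13)*(-11) + ((1/5)*(-12) + (1/5)*13)) - 1*(-3920) = (-11*13*(-11) + (-12/5 + 13/5)) + 3920 = (-143*(-11) + 1/5) + 3920 = (1573 + 1/5) + 3920 = 7866/5 + 3920 = 27466/5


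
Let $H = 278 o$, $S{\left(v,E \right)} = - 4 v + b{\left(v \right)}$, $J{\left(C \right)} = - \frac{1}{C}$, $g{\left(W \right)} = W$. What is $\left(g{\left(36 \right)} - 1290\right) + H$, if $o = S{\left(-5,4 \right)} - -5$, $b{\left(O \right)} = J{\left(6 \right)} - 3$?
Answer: $\frac{14447}{3} \approx 4815.7$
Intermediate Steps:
$b{\left(O \right)} = - \frac{19}{6}$ ($b{\left(O \right)} = - \frac{1}{6} - 3 = - \frac{19}{6}$)
$S{\left(v,E \right)} = - \frac{19}{6} - 4 v$ ($S{\left(v,E \right)} = - 4 v - \frac{19}{6} = - \frac{19}{6} - 4 v$)
$o = \frac{131}{6}$ ($o = \left(- \frac{19}{6} - -20\right) - -5 = \left(- \frac{19}{6} + 20\right) + 5 = \frac{101}{6} + 5 = \frac{131}{6} \approx 21.833$)
$H = \frac{18209}{3}$ ($H = 278 \cdot \frac{131}{6} = \frac{18209}{3} \approx 6069.7$)
$\left(g{\left(36 \right)} - 1290\right) + H = \left(36 - 1290\right) + \frac{18209}{3} = -1254 + \frac{18209}{3} = \frac{14447}{3}$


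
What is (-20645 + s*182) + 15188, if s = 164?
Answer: 24391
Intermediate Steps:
(-20645 + s*182) + 15188 = (-20645 + 164*182) + 15188 = (-20645 + 29848) + 15188 = 9203 + 15188 = 24391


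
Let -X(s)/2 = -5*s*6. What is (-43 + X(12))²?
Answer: 458329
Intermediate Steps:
X(s) = 60*s (X(s) = -2*(-5*s)*6 = -(-60)*s = 60*s)
(-43 + X(12))² = (-43 + 60*12)² = (-43 + 720)² = 677² = 458329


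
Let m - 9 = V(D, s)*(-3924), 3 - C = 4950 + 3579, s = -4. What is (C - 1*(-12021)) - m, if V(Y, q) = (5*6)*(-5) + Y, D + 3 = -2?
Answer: -604734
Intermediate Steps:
D = -5 (D = -3 - 2 = -5)
C = -8526 (C = 3 - (4950 + 3579) = 3 - 1*8529 = 3 - 8529 = -8526)
V(Y, q) = -150 + Y (V(Y, q) = 30*(-5) + Y = -150 + Y)
m = 608229 (m = 9 + (-150 - 5)*(-3924) = 9 - 155*(-3924) = 9 + 608220 = 608229)
(C - 1*(-12021)) - m = (-8526 - 1*(-12021)) - 1*608229 = (-8526 + 12021) - 608229 = 3495 - 608229 = -604734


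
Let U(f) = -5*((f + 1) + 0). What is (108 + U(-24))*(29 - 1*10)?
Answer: 4237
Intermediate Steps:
U(f) = -5 - 5*f (U(f) = -5*((1 + f) + 0) = -5*(1 + f) = -5 - 5*f)
(108 + U(-24))*(29 - 1*10) = (108 + (-5 - 5*(-24)))*(29 - 1*10) = (108 + (-5 + 120))*(29 - 10) = (108 + 115)*19 = 223*19 = 4237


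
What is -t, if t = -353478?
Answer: 353478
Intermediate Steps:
-t = -1*(-353478) = 353478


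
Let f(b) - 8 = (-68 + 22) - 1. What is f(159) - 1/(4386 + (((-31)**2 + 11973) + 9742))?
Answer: -1055419/27062 ≈ -39.000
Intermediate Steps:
f(b) = -39 (f(b) = 8 + ((-68 + 22) - 1) = 8 + (-46 - 1) = 8 - 47 = -39)
f(159) - 1/(4386 + (((-31)**2 + 11973) + 9742)) = -39 - 1/(4386 + (((-31)**2 + 11973) + 9742)) = -39 - 1/(4386 + ((961 + 11973) + 9742)) = -39 - 1/(4386 + (12934 + 9742)) = -39 - 1/(4386 + 22676) = -39 - 1/27062 = -1055419/27062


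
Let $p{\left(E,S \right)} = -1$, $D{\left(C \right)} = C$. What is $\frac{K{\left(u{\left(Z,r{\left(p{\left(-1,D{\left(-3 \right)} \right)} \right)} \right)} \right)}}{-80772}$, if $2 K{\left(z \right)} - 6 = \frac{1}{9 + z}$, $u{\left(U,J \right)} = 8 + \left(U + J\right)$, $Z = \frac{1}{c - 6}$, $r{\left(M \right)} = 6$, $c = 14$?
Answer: $- \frac{559}{14942820} \approx -3.7409 \cdot 10^{-5}$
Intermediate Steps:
$Z = \frac{1}{8}$ ($Z = \frac{1}{14 - 6} = \frac{1}{8} \approx 0.125$)
$u{\left(U,J \right)} = 8 + J + U$ ($u{\left(U,J \right)} = 8 + \left(J + U\right) = 8 + J + U$)
$K{\left(z \right)} = 3 + \frac{1}{2 \left(9 + z\right)}$
$\frac{K{\left(u{\left(Z,r{\left(p{\left(-1,D{\left(-3 \right)} \right)} \right)} \right)} \right)}}{-80772} = \frac{\frac{1}{2} \frac{1}{9 + \left(8 + 6 + \frac{1}{8}\right)} \left(55 + 6 \left(8 + 6 + \frac{1}{8}\right)\right)}{-80772} = \frac{55 + 6 \cdot \frac{113}{8}}{2 \left(9 + \frac{113}{8}\right)} \left(- \frac{1}{80772}\right) = \frac{55 + \frac{339}{4}}{2 \cdot \frac{185}{8}} \left(- \frac{1}{80772}\right) = \frac{1}{2} \cdot \frac{8}{185} \cdot \frac{559}{4} \left(- \frac{1}{80772}\right) = \frac{559}{185} \left(- \frac{1}{80772}\right) = - \frac{559}{14942820}$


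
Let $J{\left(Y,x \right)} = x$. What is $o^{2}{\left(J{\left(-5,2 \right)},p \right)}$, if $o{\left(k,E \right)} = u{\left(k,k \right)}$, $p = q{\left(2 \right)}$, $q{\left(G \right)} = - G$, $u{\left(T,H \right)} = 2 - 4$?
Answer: $4$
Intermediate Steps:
$u{\left(T,H \right)} = -2$ ($u{\left(T,H \right)} = 2 - 4 = -2$)
$p = -2$ ($p = \left(-1\right) 2 = -2$)
$o{\left(k,E \right)} = -2$
$o^{2}{\left(J{\left(-5,2 \right)},p \right)} = \left(-2\right)^{2} = 4$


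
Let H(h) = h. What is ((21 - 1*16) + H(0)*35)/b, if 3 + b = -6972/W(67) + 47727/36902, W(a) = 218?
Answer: -20111590/135505083 ≈ -0.14842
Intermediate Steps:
b = -135505083/4022318 (b = -3 + (-6972/218 + 47727/36902) = -3 + (-6972*1/218 + 47727*(1/36902)) = -3 + (-3486/109 + 47727/36902) = -3 - 123438129/4022318 = -135505083/4022318 ≈ -33.688)
((21 - 1*16) + H(0)*35)/b = ((21 - 1*16) + 0*35)/(-135505083/4022318) = ((21 - 16) + 0)*(-4022318/135505083) = (5 + 0)*(-4022318/135505083) = 5*(-4022318/135505083) = -20111590/135505083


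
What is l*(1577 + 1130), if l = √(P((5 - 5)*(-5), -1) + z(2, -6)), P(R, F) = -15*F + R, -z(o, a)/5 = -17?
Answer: 27070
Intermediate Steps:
z(o, a) = 85 (z(o, a) = -5*(-17) = 85)
P(R, F) = R - 15*F
l = 10 (l = √(((5 - 5)*(-5) - 15*(-1)) + 85) = √((0*(-5) + 15) + 85) = √((0 + 15) + 85) = √(15 + 85) = √100 = 10)
l*(1577 + 1130) = 10*(1577 + 1130) = 10*2707 = 27070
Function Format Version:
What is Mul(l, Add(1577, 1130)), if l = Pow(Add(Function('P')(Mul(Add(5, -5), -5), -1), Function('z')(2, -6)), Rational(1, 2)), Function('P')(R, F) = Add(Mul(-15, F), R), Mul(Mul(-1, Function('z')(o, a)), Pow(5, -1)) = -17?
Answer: 27070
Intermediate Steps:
Function('z')(o, a) = 85 (Function('z')(o, a) = Mul(-5, -17) = 85)
Function('P')(R, F) = Add(R, Mul(-15, F))
l = 10 (l = Pow(Add(Add(Mul(Add(5, -5), -5), Mul(-15, -1)), 85), Rational(1, 2)) = Pow(Add(Add(Mul(0, -5), 15), 85), Rational(1, 2)) = Pow(Add(Add(0, 15), 85), Rational(1, 2)) = Pow(Add(15, 85), Rational(1, 2)) = Pow(100, Rational(1, 2)) = 10)
Mul(l, Add(1577, 1130)) = Mul(10, Add(1577, 1130)) = Mul(10, 2707) = 27070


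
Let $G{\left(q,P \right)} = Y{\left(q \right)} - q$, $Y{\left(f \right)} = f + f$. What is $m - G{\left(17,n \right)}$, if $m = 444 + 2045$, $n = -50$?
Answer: $2472$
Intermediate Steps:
$Y{\left(f \right)} = 2 f$
$m = 2489$
$G{\left(q,P \right)} = q$ ($G{\left(q,P \right)} = 2 q - q = q$)
$m - G{\left(17,n \right)} = 2489 - 17 = 2472$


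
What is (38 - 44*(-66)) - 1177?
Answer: 1765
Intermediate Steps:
(38 - 44*(-66)) - 1177 = (38 + 2904) - 1177 = 2942 - 1177 = 1765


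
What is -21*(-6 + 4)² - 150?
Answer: -234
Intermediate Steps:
-21*(-6 + 4)² - 150 = -21*(-2)² - 150 = -21*4 - 150 = -84 - 150 = -234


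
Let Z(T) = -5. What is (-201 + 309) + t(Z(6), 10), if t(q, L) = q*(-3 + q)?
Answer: 148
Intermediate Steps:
(-201 + 309) + t(Z(6), 10) = (-201 + 309) - 5*(-3 - 5) = 108 - 5*(-8) = 108 + 40 = 148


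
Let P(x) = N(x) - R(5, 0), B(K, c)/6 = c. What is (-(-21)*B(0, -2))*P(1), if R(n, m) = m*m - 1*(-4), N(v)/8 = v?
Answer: -1008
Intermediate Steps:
N(v) = 8*v
R(n, m) = 4 + m² (R(n, m) = m² + 4 = 4 + m²)
B(K, c) = 6*c
P(x) = -4 + 8*x (P(x) = 8*x - (4 + 0²) = 8*x - (4 + 0) = 8*x - 1*4 = 8*x - 4 = -4 + 8*x)
(-(-21)*B(0, -2))*P(1) = (-(-21)*6*(-2))*(-4 + 8*1) = (-(-21)*(-12))*(-4 + 8) = -7*36*4 = -252*4 = -1008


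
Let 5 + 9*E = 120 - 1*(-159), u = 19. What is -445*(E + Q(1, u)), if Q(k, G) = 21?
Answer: -206035/9 ≈ -22893.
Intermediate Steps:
E = 274/9 (E = -5/9 + (120 - 1*(-159))/9 = -5/9 + (120 + 159)/9 = -5/9 + (⅑)*279 = -5/9 + 31 = 274/9 ≈ 30.444)
-445*(E + Q(1, u)) = -445*(274/9 + 21) = -445*463/9 = -206035/9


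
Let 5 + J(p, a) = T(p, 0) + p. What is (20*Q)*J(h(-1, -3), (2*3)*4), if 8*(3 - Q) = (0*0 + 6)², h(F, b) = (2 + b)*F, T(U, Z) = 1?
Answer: 90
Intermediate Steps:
h(F, b) = F*(2 + b)
J(p, a) = -4 + p (J(p, a) = -5 + (1 + p) = -4 + p)
Q = -3/2 (Q = 3 - (0*0 + 6)²/8 = 3 - (0 + 6)²/8 = 3 - ⅛*6² = 3 - ⅛*36 = 3 - 9/2 = -3/2 ≈ -1.5000)
(20*Q)*J(h(-1, -3), (2*3)*4) = (20*(-3/2))*(-4 - (2 - 3)) = -30*(-4 - 1*(-1)) = -30*(-4 + 1) = -30*(-3) = 90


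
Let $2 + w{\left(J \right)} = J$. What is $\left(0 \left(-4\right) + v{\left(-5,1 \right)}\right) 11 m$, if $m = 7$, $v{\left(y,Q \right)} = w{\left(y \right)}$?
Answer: $-539$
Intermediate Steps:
$w{\left(J \right)} = -2 + J$
$v{\left(y,Q \right)} = -2 + y$
$\left(0 \left(-4\right) + v{\left(-5,1 \right)}\right) 11 m = \left(0 \left(-4\right) - 7\right) 11 \cdot 7 = \left(0 - 7\right) 11 \cdot 7 = \left(-7\right) 11 \cdot 7 = \left(-77\right) 7 = -539$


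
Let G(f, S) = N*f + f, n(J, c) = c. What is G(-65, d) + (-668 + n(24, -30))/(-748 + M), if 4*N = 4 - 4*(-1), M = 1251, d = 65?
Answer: -98783/503 ≈ -196.39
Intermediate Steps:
N = 2 (N = (4 - 4*(-1))/4 = (4 + 4)/4 = (¼)*8 = 2)
G(f, S) = 3*f (G(f, S) = 2*f + f = 3*f)
G(-65, d) + (-668 + n(24, -30))/(-748 + M) = 3*(-65) + (-668 - 30)/(-748 + 1251) = -195 - 698/503 = -98783/503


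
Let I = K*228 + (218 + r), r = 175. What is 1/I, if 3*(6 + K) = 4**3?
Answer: 1/3889 ≈ 0.00025714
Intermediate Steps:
K = 46/3 (K = -6 + (1/3)*4**3 = -6 + (1/3)*64 = -6 + 64/3 = 46/3 ≈ 15.333)
I = 3889 (I = (46/3)*228 + (218 + 175) = 3496 + 393 = 3889)
1/I = 1/3889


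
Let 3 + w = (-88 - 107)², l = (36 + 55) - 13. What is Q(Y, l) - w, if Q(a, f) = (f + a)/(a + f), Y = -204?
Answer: -38021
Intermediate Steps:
l = 78 (l = 91 - 13 = 78)
Q(a, f) = 1 (Q(a, f) = (a + f)/(a + f) = 1)
w = 38022 (w = -3 + (-88 - 107)² = -3 + (-195)² = -3 + 38025 = 38022)
Q(Y, l) - w = 1 - 1*38022 = 1 - 38022 = -38021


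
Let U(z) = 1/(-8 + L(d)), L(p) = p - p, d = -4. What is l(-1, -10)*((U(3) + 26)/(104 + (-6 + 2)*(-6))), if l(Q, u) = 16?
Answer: 207/64 ≈ 3.2344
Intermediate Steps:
L(p) = 0
U(z) = -⅛ (U(z) = 1/(-8 + 0) = 1/(-8) = -⅛)
l(-1, -10)*((U(3) + 26)/(104 + (-6 + 2)*(-6))) = 16*((-⅛ + 26)/(104 + (-6 + 2)*(-6))) = 16*(207/(8*(104 - 4*(-6)))) = 16*(207/(8*(104 + 24))) = 16*((207/8)/128) = 16*((207/8)*(1/128)) = 16*(207/1024) = 207/64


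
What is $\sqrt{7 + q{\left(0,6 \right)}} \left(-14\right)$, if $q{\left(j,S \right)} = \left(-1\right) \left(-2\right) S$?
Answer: $- 14 \sqrt{19} \approx -61.025$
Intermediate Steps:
$q{\left(j,S \right)} = 2 S$
$\sqrt{7 + q{\left(0,6 \right)}} \left(-14\right) = \sqrt{7 + 2 \cdot 6} \left(-14\right) = \sqrt{7 + 12} \left(-14\right) = \sqrt{19} \left(-14\right) = - 14 \sqrt{19}$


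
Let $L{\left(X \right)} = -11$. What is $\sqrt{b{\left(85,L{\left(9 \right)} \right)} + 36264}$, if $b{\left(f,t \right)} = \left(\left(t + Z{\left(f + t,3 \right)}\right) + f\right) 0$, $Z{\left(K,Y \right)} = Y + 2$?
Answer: $2 \sqrt{9066} \approx 190.43$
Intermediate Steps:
$Z{\left(K,Y \right)} = 2 + Y$
$b{\left(f,t \right)} = 0$ ($b{\left(f,t \right)} = \left(\left(t + \left(2 + 3\right)\right) + f\right) 0 = \left(\left(t + 5\right) + f\right) 0 = \left(\left(5 + t\right) + f\right) 0 = \left(5 + f + t\right) 0 = 0$)
$\sqrt{b{\left(85,L{\left(9 \right)} \right)} + 36264} = \sqrt{0 + 36264} = \sqrt{36264} = 2 \sqrt{9066}$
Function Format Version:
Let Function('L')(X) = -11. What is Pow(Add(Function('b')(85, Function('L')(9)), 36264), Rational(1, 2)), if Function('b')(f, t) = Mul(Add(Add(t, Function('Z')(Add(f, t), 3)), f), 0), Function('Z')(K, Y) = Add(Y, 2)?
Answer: Mul(2, Pow(9066, Rational(1, 2))) ≈ 190.43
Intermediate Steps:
Function('Z')(K, Y) = Add(2, Y)
Function('b')(f, t) = 0 (Function('b')(f, t) = Mul(Add(Add(t, Add(2, 3)), f), 0) = Mul(Add(Add(t, 5), f), 0) = Mul(Add(Add(5, t), f), 0) = Mul(Add(5, f, t), 0) = 0)
Pow(Add(Function('b')(85, Function('L')(9)), 36264), Rational(1, 2)) = Pow(Add(0, 36264), Rational(1, 2)) = Pow(36264, Rational(1, 2)) = Mul(2, Pow(9066, Rational(1, 2)))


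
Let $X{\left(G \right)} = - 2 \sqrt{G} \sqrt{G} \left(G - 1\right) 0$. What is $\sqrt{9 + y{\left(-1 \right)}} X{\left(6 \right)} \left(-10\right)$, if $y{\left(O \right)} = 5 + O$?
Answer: $0$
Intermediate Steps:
$X{\left(G \right)} = 0$ ($X{\left(G \right)} = - 2 G \left(G - 1\right) 0 = - 2 G \left(-1 + G\right) 0 = 0$)
$\sqrt{9 + y{\left(-1 \right)}} X{\left(6 \right)} \left(-10\right) = \sqrt{9 + \left(5 - 1\right)} 0 \left(-10\right) = \sqrt{9 + 4} \cdot 0 \left(-10\right) = \sqrt{13} \cdot 0 \left(-10\right) = 0 \left(-10\right) = 0$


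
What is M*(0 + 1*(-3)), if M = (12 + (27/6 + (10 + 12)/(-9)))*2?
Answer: -253/3 ≈ -84.333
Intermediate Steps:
M = 253/9 (M = (12 + (27*(⅙) + 22*(-⅑)))*2 = (12 + (9/2 - 22/9))*2 = (12 + 37/18)*2 = (253/18)*2 = 253/9 ≈ 28.111)
M*(0 + 1*(-3)) = 253*(0 + 1*(-3))/9 = 253*(0 - 3)/9 = (253/9)*(-3) = -253/3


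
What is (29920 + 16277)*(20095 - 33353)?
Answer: -612479826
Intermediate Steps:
(29920 + 16277)*(20095 - 33353) = 46197*(-13258) = -612479826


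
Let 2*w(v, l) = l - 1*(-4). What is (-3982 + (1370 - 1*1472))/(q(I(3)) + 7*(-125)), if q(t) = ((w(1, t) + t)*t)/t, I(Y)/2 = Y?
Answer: 1021/216 ≈ 4.7269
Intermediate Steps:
w(v, l) = 2 + l/2 (w(v, l) = (l - 1*(-4))/2 = (l + 4)/2 = (4 + l)/2 = 2 + l/2)
I(Y) = 2*Y
q(t) = 2 + 3*t/2 (q(t) = (((2 + t/2) + t)*t)/t = ((2 + 3*t/2)*t)/t = (t*(2 + 3*t/2))/t = 2 + 3*t/2)
(-3982 + (1370 - 1*1472))/(q(I(3)) + 7*(-125)) = (-3982 + (1370 - 1*1472))/((2 + 3*(2*3)/2) + 7*(-125)) = (-3982 + (1370 - 1472))/((2 + (3/2)*6) - 875) = (-3982 - 102)/((2 + 9) - 875) = -4084/(11 - 875) = -4084/(-864) = -4084*(-1/864) = 1021/216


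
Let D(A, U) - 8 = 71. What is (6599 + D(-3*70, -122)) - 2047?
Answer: 4631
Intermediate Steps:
D(A, U) = 79 (D(A, U) = 8 + 71 = 79)
(6599 + D(-3*70, -122)) - 2047 = (6599 + 79) - 2047 = 6678 - 2047 = 4631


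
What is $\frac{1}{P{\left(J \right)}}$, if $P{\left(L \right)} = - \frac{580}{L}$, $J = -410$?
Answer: $\frac{41}{58} \approx 0.7069$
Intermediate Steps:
$\frac{1}{P{\left(J \right)}} = \frac{1}{\left(-580\right) \frac{1}{-410}} = \frac{1}{\left(-580\right) \left(- \frac{1}{410}\right)} = \frac{1}{\frac{58}{41}} = \frac{41}{58}$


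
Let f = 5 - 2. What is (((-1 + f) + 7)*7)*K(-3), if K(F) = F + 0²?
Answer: -189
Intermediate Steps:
K(F) = F (K(F) = F + 0 = F)
f = 3
(((-1 + f) + 7)*7)*K(-3) = (((-1 + 3) + 7)*7)*(-3) = ((2 + 7)*7)*(-3) = (9*7)*(-3) = 63*(-3) = -189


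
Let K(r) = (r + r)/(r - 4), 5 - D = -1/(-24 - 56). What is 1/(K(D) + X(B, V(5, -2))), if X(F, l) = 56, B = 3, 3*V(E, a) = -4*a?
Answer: 79/5222 ≈ 0.015128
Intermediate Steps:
V(E, a) = -4*a/3 (V(E, a) = (-4*a)/3 = -4*a/3)
D = 399/80 (D = 5 - (-1)/(-24 - 56) = 5 - (-1)/(-80) = 5 - (-1)*(-1)/80 = 5 - 1*1/80 = 5 - 1/80 = 399/80 ≈ 4.9875)
K(r) = 2*r/(-4 + r) (K(r) = (2*r)/(-4 + r) = 2*r/(-4 + r))
1/(K(D) + X(B, V(5, -2))) = 1/(2*(399/80)/(-4 + 399/80) + 56) = 1/(2*(399/80)/(79/80) + 56) = 1/(2*(399/80)*(80/79) + 56) = 1/(798/79 + 56) = 1/(5222/79) = 79/5222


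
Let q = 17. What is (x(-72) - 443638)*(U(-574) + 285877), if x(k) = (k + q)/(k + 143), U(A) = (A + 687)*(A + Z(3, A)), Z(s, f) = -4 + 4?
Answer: -6961608488295/71 ≈ -9.8051e+10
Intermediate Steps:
Z(s, f) = 0
U(A) = A*(687 + A) (U(A) = (A + 687)*(A + 0) = (687 + A)*A = A*(687 + A))
x(k) = (17 + k)/(143 + k) (x(k) = (k + 17)/(k + 143) = (17 + k)/(143 + k))
(x(-72) - 443638)*(U(-574) + 285877) = ((17 - 72)/(143 - 72) - 443638)*(-574*(687 - 574) + 285877) = (-55/71 - 443638)*(-574*113 + 285877) = ((1/71)*(-55) - 443638)*(-64862 + 285877) = (-55/71 - 443638)*221015 = -31498353/71*221015 = -6961608488295/71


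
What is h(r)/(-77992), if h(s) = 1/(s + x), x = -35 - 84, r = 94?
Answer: 1/1949800 ≈ 5.1287e-7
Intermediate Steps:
x = -119
h(s) = 1/(-119 + s) (h(s) = 1/(s - 119) = 1/(-119 + s))
h(r)/(-77992) = 1/((-119 + 94)*(-77992)) = -1/77992/(-25) = -1/25*(-1/77992) = 1/1949800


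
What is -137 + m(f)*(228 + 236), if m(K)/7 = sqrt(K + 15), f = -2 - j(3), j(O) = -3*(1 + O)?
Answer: 16103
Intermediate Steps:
j(O) = -3 - 3*O
f = 10 (f = -2 - (-3 - 3*3) = -2 - (-3 - 9) = -2 - 1*(-12) = -2 + 12 = 10)
m(K) = 7*sqrt(15 + K) (m(K) = 7*sqrt(K + 15) = 7*sqrt(15 + K))
-137 + m(f)*(228 + 236) = -137 + (7*sqrt(15 + 10))*(228 + 236) = -137 + (7*sqrt(25))*464 = -137 + (7*5)*464 = -137 + 35*464 = -137 + 16240 = 16103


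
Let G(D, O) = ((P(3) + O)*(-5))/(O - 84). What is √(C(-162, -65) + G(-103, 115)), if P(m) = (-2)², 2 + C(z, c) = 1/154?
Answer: I*√482875778/4774 ≈ 4.6029*I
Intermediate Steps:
C(z, c) = -307/154 (C(z, c) = -2 + 1/154 = -307/154)
P(m) = 4
G(D, O) = (-20 - 5*O)/(-84 + O) (G(D, O) = ((4 + O)*(-5))/(O - 84) = (-20 - 5*O)/(-84 + O))
√(C(-162, -65) + G(-103, 115)) = √(-307/154 + 5*(-4 - 1*115)/(-84 + 115)) = √(-307/154 + 5*(-4 - 115)/31) = √(-307/154 + 5*(1/31)*(-119)) = √(-307/154 - 595/31) = √(-101147/4774) = I*√482875778/4774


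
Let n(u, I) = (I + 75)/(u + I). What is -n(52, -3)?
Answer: -72/49 ≈ -1.4694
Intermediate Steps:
n(u, I) = (75 + I)/(I + u)
-n(52, -3) = -(75 - 3)/(-3 + 52) = -72/49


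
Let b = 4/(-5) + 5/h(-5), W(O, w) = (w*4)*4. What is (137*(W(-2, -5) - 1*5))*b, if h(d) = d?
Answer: 20961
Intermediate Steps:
W(O, w) = 16*w (W(O, w) = (4*w)*4 = 16*w)
b = -9/5 (b = 4/(-5) + 5/(-5) = 4*(-⅕) + 5*(-⅕) = -⅘ - 1 = -9/5 ≈ -1.8000)
(137*(W(-2, -5) - 1*5))*b = (137*(16*(-5) - 1*5))*(-9/5) = (137*(-80 - 5))*(-9/5) = (137*(-85))*(-9/5) = -11645*(-9/5) = 20961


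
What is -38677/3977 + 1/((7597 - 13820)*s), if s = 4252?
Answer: -1023401004669/105232199492 ≈ -9.7252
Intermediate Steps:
-38677/3977 + 1/((7597 - 13820)*s) = -38677/3977 + 1/((7597 - 13820)*4252) = -38677*1/3977 + (1/4252)/(-6223) = -38677/3977 - 1/6223*1/4252 = -38677/3977 - 1/26460196 = -1023401004669/105232199492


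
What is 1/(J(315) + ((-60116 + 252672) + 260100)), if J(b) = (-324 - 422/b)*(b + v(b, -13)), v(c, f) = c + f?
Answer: 315/79355246 ≈ 3.9695e-6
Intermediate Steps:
J(b) = (-324 - 422/b)*(-13 + 2*b) (J(b) = (-324 - 422/b)*(b + (b - 13)) = (-324 - 422/b)*(b + (-13 + b)) = (-324 - 422/b)*(-13 + 2*b))
1/(J(315) + ((-60116 + 252672) + 260100)) = 1/((3368 - 648*315 + 5486/315) + ((-60116 + 252672) + 260100)) = 1/((3368 - 204120 + 5486*(1/315)) + (192556 + 260100)) = 1/((3368 - 204120 + 5486/315) + 452656) = 1/(-63231394/315 + 452656) = 1/(79355246/315) = 315/79355246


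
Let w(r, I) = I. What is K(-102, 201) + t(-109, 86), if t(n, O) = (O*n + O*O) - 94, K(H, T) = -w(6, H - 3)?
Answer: -1967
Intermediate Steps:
K(H, T) = 3 - H (K(H, T) = -(H - 3) = -(-3 + H) = 3 - H)
t(n, O) = -94 + O**2 + O*n (t(n, O) = (O*n + O**2) - 94 = (O**2 + O*n) - 94 = -94 + O**2 + O*n)
K(-102, 201) + t(-109, 86) = (3 - 1*(-102)) + (-94 + 86**2 + 86*(-109)) = (3 + 102) + (-94 + 7396 - 9374) = 105 - 2072 = -1967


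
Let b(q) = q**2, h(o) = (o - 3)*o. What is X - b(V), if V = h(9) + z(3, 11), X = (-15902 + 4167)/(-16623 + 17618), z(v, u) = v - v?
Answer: -582631/199 ≈ -2927.8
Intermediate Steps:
z(v, u) = 0
h(o) = o*(-3 + o) (h(o) = (-3 + o)*o = o*(-3 + o))
X = -2347/199 (X = -11735/995 = -11735*1/995 = -2347/199 ≈ -11.794)
V = 54 (V = 9*(-3 + 9) + 0 = 9*6 + 0 = 54 + 0 = 54)
X - b(V) = -2347/199 - 1*54**2 = -2347/199 - 1*2916 = -2347/199 - 2916 = -582631/199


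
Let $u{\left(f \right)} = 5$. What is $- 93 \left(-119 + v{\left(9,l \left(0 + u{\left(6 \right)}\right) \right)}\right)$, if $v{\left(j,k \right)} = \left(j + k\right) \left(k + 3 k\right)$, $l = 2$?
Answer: $-59613$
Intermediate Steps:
$v{\left(j,k \right)} = 4 k \left(j + k\right)$ ($v{\left(j,k \right)} = \left(j + k\right) 4 k = 4 k \left(j + k\right)$)
$- 93 \left(-119 + v{\left(9,l \left(0 + u{\left(6 \right)}\right) \right)}\right) = - 93 \left(-119 + 4 \cdot 2 \left(0 + 5\right) \left(9 + 2 \left(0 + 5\right)\right)\right) = - 93 \left(-119 + 4 \cdot 2 \cdot 5 \left(9 + 2 \cdot 5\right)\right) = - 93 \left(-119 + 4 \cdot 10 \left(9 + 10\right)\right) = - 93 \left(-119 + 4 \cdot 10 \cdot 19\right) = - 93 \left(-119 + 760\right) = \left(-93\right) 641 = -59613$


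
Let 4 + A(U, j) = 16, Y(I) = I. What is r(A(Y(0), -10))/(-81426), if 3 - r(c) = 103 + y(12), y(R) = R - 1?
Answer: 37/27142 ≈ 0.0013632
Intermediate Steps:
y(R) = -1 + R
A(U, j) = 12 (A(U, j) = -4 + 16 = 12)
r(c) = -111 (r(c) = 3 - (103 + (-1 + 12)) = 3 - (103 + 11) = 3 - 1*114 = 3 - 114 = -111)
r(A(Y(0), -10))/(-81426) = -111/(-81426) = -111*(-1/81426) = 37/27142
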